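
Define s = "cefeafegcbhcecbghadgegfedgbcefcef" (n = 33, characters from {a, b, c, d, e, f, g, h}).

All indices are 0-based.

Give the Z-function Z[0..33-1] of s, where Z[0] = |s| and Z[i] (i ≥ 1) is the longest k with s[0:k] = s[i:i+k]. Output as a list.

Z[0]=33
i=1: outside box; Z[1]=0
i=2: outside box; Z[2]=0
i=3: outside box; Z[3]=0
i=4: outside box; Z[4]=0
i=5: outside box; Z[5]=0
i=6: outside box; Z[6]=0
i=7: outside box; Z[7]=0
i=8: outside box; Z[8]=1 extend→box=[8,9)
i=9: outside box; Z[9]=0
i=10: outside box; Z[10]=0
i=11: outside box; Z[11]=2 extend→box=[11,13)
i=12: min(r-i=1, Z[1]=0)=0; Z[12]=0
i=13: outside box; Z[13]=1 extend→box=[13,14)
i=14: outside box; Z[14]=0
i=15: outside box; Z[15]=0
i=16: outside box; Z[16]=0
i=17: outside box; Z[17]=0
i=18: outside box; Z[18]=0
i=19: outside box; Z[19]=0
i=20: outside box; Z[20]=0
i=21: outside box; Z[21]=0
i=22: outside box; Z[22]=0
i=23: outside box; Z[23]=0
i=24: outside box; Z[24]=0
i=25: outside box; Z[25]=0
i=26: outside box; Z[26]=0
i=27: outside box; Z[27]=3 extend→box=[27,30)
i=28: min(r-i=2, Z[1]=0)=0; Z[28]=0
i=29: min(r-i=1, Z[2]=0)=0; Z[29]=0
i=30: outside box; Z[30]=3 extend→box=[30,33)
i=31: min(r-i=2, Z[1]=0)=0; Z[31]=0
i=32: min(r-i=1, Z[2]=0)=0; Z[32]=0

[33, 0, 0, 0, 0, 0, 0, 0, 1, 0, 0, 2, 0, 1, 0, 0, 0, 0, 0, 0, 0, 0, 0, 0, 0, 0, 0, 3, 0, 0, 3, 0, 0]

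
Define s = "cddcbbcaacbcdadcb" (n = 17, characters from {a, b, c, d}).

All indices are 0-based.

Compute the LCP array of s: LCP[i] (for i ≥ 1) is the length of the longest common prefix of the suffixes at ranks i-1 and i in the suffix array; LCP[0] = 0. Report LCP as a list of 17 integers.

[0, 1, 1, 0, 1, 1, 2, 0, 1, 2, 2, 1, 2, 0, 1, 3, 1]

rank→(start, suffix):
  0 → (7, 'aacbcdadcb')
  1 → (8, 'acbcdadcb')
  2 → (13, 'adcb')
  3 → (16, 'b')
  4 → (4, 'bbcaacbcdadcb')
  5 → (5, 'bcaacbcdadcb')
  6 → (10, 'bcdadcb')
  7 → (6, 'caacbcdadcb')
  8 → (15, 'cb')
  9 → (3, 'cbbcaacbcdadcb')
  10 → (9, 'cbcdadcb')
  11 → (11, 'cdadcb')
  12 → (0, 'cddcbbcaacbcdadcb')
  13 → (12, 'dadcb')
  14 → (14, 'dcb')
  15 → (2, 'dcbbcaacbcdadcb')
  16 → (1, 'ddcbbcaacbcdadcb')

SA = [7, 8, 13, 16, 4, 5, 10, 6, 15, 3, 9, 11, 0, 12, 14, 2, 1]
i: (SA[i-1],SA[i]) lcp shared
  1: (7,8) 1 'a'
  2: (8,13) 1 'a'
  3: (13,16) 0 ''
  4: (16,4) 1 'b'
  5: (4,5) 1 'b'
  6: (5,10) 2 'bc'
  7: (10,6) 0 ''
  8: (6,15) 1 'c'
  9: (15,3) 2 'cb'
  10: (3,9) 2 'cb'
  11: (9,11) 1 'c'
  12: (11,0) 2 'cd'
  13: (0,12) 0 ''
  14: (12,14) 1 'd'
  15: (14,2) 3 'dcb'
  16: (2,1) 1 'd'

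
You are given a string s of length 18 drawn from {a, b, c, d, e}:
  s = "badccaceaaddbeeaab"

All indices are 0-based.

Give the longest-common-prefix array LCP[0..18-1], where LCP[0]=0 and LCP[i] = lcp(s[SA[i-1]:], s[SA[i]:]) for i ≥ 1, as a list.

sorted suffixes:
  #0 SA[0]=15  'aab'
  #1 SA[1]=8  'aaddbeeaab'
  #2 SA[2]=16  'ab'
  #3 SA[3]=5  'aceaaddbeeaab'
  #4 SA[4]=1  'adccaceaaddbeeaab'
  #5 SA[5]=9  'addbeeaab'
  #6 SA[6]=17  'b'
  #7 SA[7]=0  'badccaceaaddbeeaab'
  #8 SA[8]=12  'beeaab'
  #9 SA[9]=4  'caceaaddbeeaab'
  #10 SA[10]=3  'ccaceaaddbeeaab'
  #11 SA[11]=6  'ceaaddbeeaab'
  #12 SA[12]=11  'dbeeaab'
  #13 SA[13]=2  'dccaceaaddbeeaab'
  #14 SA[14]=10  'ddbeeaab'
  #15 SA[15]=14  'eaab'
  #16 SA[16]=7  'eaaddbeeaab'
  #17 SA[17]=13  'eeaab'

SA = [15, 8, 16, 5, 1, 9, 17, 0, 12, 4, 3, 6, 11, 2, 10, 14, 7, 13]
rank  pair      lcp
   1  s[15:],s[8:]  2  'aa'
   2  s[8:],s[16:]  1  'a'
   3  s[16:],s[5:]  1  'a'
   4  s[5:],s[1:]  1  'a'
   5  s[1:],s[9:]  2  'ad'
   6  s[9:],s[17:]  0  ''
   7  s[17:],s[0:]  1  'b'
   8  s[0:],s[12:]  1  'b'
   9  s[12:],s[4:]  0  ''
  10  s[4:],s[3:]  1  'c'
  11  s[3:],s[6:]  1  'c'
  12  s[6:],s[11:]  0  ''
  13  s[11:],s[2:]  1  'd'
  14  s[2:],s[10:]  1  'd'
  15  s[10:],s[14:]  0  ''
  16  s[14:],s[7:]  3  'eaa'
  17  s[7:],s[13:]  1  'e'

[0, 2, 1, 1, 1, 2, 0, 1, 1, 0, 1, 1, 0, 1, 1, 0, 3, 1]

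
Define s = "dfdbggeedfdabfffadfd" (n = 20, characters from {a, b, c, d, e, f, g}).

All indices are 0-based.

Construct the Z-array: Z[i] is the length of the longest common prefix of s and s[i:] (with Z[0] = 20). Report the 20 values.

Z[0]=20
i=1: i≥r, start 0; Z[1]=0
i=2: i≥r, start 0; Z[2]=1 extend→box=[2,3)
i=3: i≥r, start 0; Z[3]=0
i=4: i≥r, start 0; Z[4]=0
i=5: i≥r, start 0; Z[5]=0
i=6: i≥r, start 0; Z[6]=0
i=7: i≥r, start 0; Z[7]=0
i=8: i≥r, start 0; Z[8]=3 extend→box=[8,11)
i=9: min(r-i=2, Z[1]=0)=0; Z[9]=0
i=10: min(r-i=1, Z[2]=1)=1; Z[10]=1
i=11: i≥r, start 0; Z[11]=0
i=12: i≥r, start 0; Z[12]=0
i=13: i≥r, start 0; Z[13]=0
i=14: i≥r, start 0; Z[14]=0
i=15: i≥r, start 0; Z[15]=0
i=16: i≥r, start 0; Z[16]=0
i=17: i≥r, start 0; Z[17]=3 extend→box=[17,20)
i=18: min(r-i=2, Z[1]=0)=0; Z[18]=0
i=19: min(r-i=1, Z[2]=1)=1; Z[19]=1

[20, 0, 1, 0, 0, 0, 0, 0, 3, 0, 1, 0, 0, 0, 0, 0, 0, 3, 0, 1]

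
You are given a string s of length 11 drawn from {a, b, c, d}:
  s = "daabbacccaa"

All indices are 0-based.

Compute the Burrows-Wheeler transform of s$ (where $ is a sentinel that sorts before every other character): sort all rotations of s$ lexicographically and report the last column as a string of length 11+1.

aacdabbacca$

rank  rotation      last
    0  $daabbacccaa  a
    1  a$daabbaccca  a
    2  aa$daabbaccc  c
    3  aabbacccaa$d  d
    4  abbacccaa$da  a
    5  acccaa$daabb  b
    6  bacccaa$daab  b
    7  bbacccaa$daa  a
    8  caa$daabbacc  c
    9  ccaa$daabbac  c
   10  cccaa$daabba  a
   11  daabbacccaa$  $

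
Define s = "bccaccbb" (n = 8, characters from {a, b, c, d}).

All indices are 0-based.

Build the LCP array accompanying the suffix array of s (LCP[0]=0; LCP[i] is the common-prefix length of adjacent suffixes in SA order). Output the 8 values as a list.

[0, 0, 1, 1, 0, 1, 1, 2]

sorted suffixes:
  #0 SA[0]=3  'accbb'
  #1 SA[1]=7  'b'
  #2 SA[2]=6  'bb'
  #3 SA[3]=0  'bccaccbb'
  #4 SA[4]=2  'caccbb'
  #5 SA[5]=5  'cbb'
  #6 SA[6]=1  'ccaccbb'
  #7 SA[7]=4  'ccbb'

SA = [3, 7, 6, 0, 2, 5, 1, 4]
rank  pair      lcp
   1  s[3:],s[7:]  0  ''
   2  s[7:],s[6:]  1  'b'
   3  s[6:],s[0:]  1  'b'
   4  s[0:],s[2:]  0  ''
   5  s[2:],s[5:]  1  'c'
   6  s[5:],s[1:]  1  'c'
   7  s[1:],s[4:]  2  'cc'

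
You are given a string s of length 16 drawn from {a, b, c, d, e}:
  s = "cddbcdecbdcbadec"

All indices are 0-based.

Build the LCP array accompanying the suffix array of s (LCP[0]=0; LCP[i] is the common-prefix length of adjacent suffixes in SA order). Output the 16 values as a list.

[0, 0, 1, 1, 0, 1, 2, 1, 2, 0, 1, 1, 1, 3, 0, 2]

rank | idx | suffix
   0 |  12 | adec
   1 |  11 | badec
   2 |   3 | bcdecbdcbadec
   3 |   8 | bdcbadec
   4 |  15 | c
   5 |  10 | cbadec
   6 |   7 | cbdcbadec
   7 |   0 | cddbcdecbdcbadec
   8 |   4 | cdecbdcbadec
   9 |   2 | dbcdecbdcbadec
  10 |   9 | dcbadec
  11 |   1 | ddbcdecbdcbadec
  12 |  13 | dec
  13 |   5 | decbdcbadec
  14 |  14 | ec
  15 |   6 | ecbdcbadec

SA = [12, 11, 3, 8, 15, 10, 7, 0, 4, 2, 9, 1, 13, 5, 14, 6]
rank  pair      lcp
   1  s[12:],s[11:]  0  ''
   2  s[11:],s[3:]  1  'b'
   3  s[3:],s[8:]  1  'b'
   4  s[8:],s[15:]  0  ''
   5  s[15:],s[10:]  1  'c'
   6  s[10:],s[7:]  2  'cb'
   7  s[7:],s[0:]  1  'c'
   8  s[0:],s[4:]  2  'cd'
   9  s[4:],s[2:]  0  ''
  10  s[2:],s[9:]  1  'd'
  11  s[9:],s[1:]  1  'd'
  12  s[1:],s[13:]  1  'd'
  13  s[13:],s[5:]  3  'dec'
  14  s[5:],s[14:]  0  ''
  15  s[14:],s[6:]  2  'ec'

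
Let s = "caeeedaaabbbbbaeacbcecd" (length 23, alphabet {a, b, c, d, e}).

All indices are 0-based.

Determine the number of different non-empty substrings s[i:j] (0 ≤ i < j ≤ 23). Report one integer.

249

sorted suffixes:
  #0 SA[0]=6  'aaabbbbbaeacbcecd'
  #1 SA[1]=7  'aabbbbbaeacbcecd'
  #2 SA[2]=8  'abbbbbaeacbcecd'
  #3 SA[3]=16  'acbcecd'
  #4 SA[4]=14  'aeacbcecd'
  #5 SA[5]=1  'aeeedaaabbbbbaeacbcecd'
  #6 SA[6]=13  'baeacbcecd'
  #7 SA[7]=12  'bbaeacbcecd'
  #8 SA[8]=11  'bbbaeacbcecd'
  #9 SA[9]=10  'bbbbaeacbcecd'
  #10 SA[10]=9  'bbbbbaeacbcecd'
  #11 SA[11]=18  'bcecd'
  #12 SA[12]=0  'caeeedaaabbbbbaeacbcecd'
  #13 SA[13]=17  'cbcecd'
  #14 SA[14]=21  'cd'
  #15 SA[15]=19  'cecd'
  #16 SA[16]=22  'd'
  #17 SA[17]=5  'daaabbbbbaeacbcecd'
  #18 SA[18]=15  'eacbcecd'
  #19 SA[19]=20  'ecd'
  #20 SA[20]=4  'edaaabbbbbaeacbcecd'
  #21 SA[21]=3  'eedaaabbbbbaeacbcecd'
  #22 SA[22]=2  'eeedaaabbbbbaeacbcecd'

SA = [6, 7, 8, 16, 14, 1, 13, 12, 11, 10, 9, 18, 0, 17, 21, 19, 22, 5, 15, 20, 4, 3, 2]
rank  pair      lcp
   1  s[6:],s[7:]  2  'aa'
   2  s[7:],s[8:]  1  'a'
   3  s[8:],s[16:]  1  'a'
   4  s[16:],s[14:]  1  'a'
   5  s[14:],s[1:]  2  'ae'
   6  s[1:],s[13:]  0  ''
   7  s[13:],s[12:]  1  'b'
   8  s[12:],s[11:]  2  'bb'
   9  s[11:],s[10:]  3  'bbb'
  10  s[10:],s[9:]  4  'bbbb'
  11  s[9:],s[18:]  1  'b'
  12  s[18:],s[0:]  0  ''
  13  s[0:],s[17:]  1  'c'
  14  s[17:],s[21:]  1  'c'
  15  s[21:],s[19:]  1  'c'
  16  s[19:],s[22:]  0  ''
  17  s[22:],s[5:]  1  'd'
  18  s[5:],s[15:]  0  ''
  19  s[15:],s[20:]  1  'e'
  20  s[20:],s[4:]  1  'e'
  21  s[4:],s[3:]  1  'e'
  22  s[3:],s[2:]  2  'ee'

n(n+1)/2 = 23·24/2 = 276
Σ LCP = 0 + 2 + 1 + 1 + 1 + 2 + 0 + 1 + 2 + 3 + 4 + 1 + 0 + 1 + 1 + 1 + 0 + 1 + 0 + 1 + 1 + 1 + 2 = 27
distinct = 276 − 27 = 249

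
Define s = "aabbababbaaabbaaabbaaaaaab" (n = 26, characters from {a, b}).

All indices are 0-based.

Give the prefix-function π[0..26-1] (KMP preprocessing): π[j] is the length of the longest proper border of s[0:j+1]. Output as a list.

π[0] = 0
j=1 s[j]='a': π[1]=1 (border 'a')
j=2 s[j]='b': k: 1→0; π[2]=0 (border '')
j=3 s[j]='b': π[3]=0 (border '')
j=4 s[j]='a': π[4]=1 (border 'a')
j=5 s[j]='b': k: 1→0; π[5]=0 (border '')
j=6 s[j]='a': π[6]=1 (border 'a')
j=7 s[j]='b': k: 1→0; π[7]=0 (border '')
j=8 s[j]='b': π[8]=0 (border '')
j=9 s[j]='a': π[9]=1 (border 'a')
j=10 s[j]='a': π[10]=2 (border 'aa')
j=11 s[j]='a': k: 2→1; π[11]=2 (border 'aa')
j=12 s[j]='b': π[12]=3 (border 'aab')
j=13 s[j]='b': π[13]=4 (border 'aabb')
j=14 s[j]='a': π[14]=5 (border 'aabba')
j=15 s[j]='a': k: 5→1; π[15]=2 (border 'aa')
j=16 s[j]='a': k: 2→1; π[16]=2 (border 'aa')
j=17 s[j]='b': π[17]=3 (border 'aab')
j=18 s[j]='b': π[18]=4 (border 'aabb')
j=19 s[j]='a': π[19]=5 (border 'aabba')
j=20 s[j]='a': k: 5→1; π[20]=2 (border 'aa')
j=21 s[j]='a': k: 2→1; π[21]=2 (border 'aa')
j=22 s[j]='a': k: 2→1; π[22]=2 (border 'aa')
j=23 s[j]='a': k: 2→1; π[23]=2 (border 'aa')
j=24 s[j]='a': k: 2→1; π[24]=2 (border 'aa')
j=25 s[j]='b': π[25]=3 (border 'aab')

[0, 1, 0, 0, 1, 0, 1, 0, 0, 1, 2, 2, 3, 4, 5, 2, 2, 3, 4, 5, 2, 2, 2, 2, 2, 3]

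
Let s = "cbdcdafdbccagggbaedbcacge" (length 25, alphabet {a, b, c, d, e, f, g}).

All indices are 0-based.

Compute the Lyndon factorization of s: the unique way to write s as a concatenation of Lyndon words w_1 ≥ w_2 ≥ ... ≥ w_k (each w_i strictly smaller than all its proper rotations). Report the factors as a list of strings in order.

["c", "bdcd", "afdbccagggb", "aedbc", "acge"]

emit factor 1: 'c' (i=0, period=1)
emit factor 2: 'bdcd' (i=1, period=4)
emit factor 3: 'afdbccagggb' (i=5, period=11)
emit factor 4: 'aedbc' (i=16, period=5)
emit factor 5: 'acge' (i=21, period=4)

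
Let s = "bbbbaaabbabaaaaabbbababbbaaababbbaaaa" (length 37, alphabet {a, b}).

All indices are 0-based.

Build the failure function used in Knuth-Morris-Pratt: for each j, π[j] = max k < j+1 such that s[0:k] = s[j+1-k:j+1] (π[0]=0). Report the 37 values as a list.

π[0] = 0
j=1 s[j]='b': π[1]=1 (border 'b')
j=2 s[j]='b': π[2]=2 (border 'bb')
j=3 s[j]='b': π[3]=3 (border 'bbb')
j=4 s[j]='a': k: 3→2→1→0; π[4]=0 (border '')
j=5 s[j]='a': π[5]=0 (border '')
j=6 s[j]='a': π[6]=0 (border '')
j=7 s[j]='b': π[7]=1 (border 'b')
j=8 s[j]='b': π[8]=2 (border 'bb')
j=9 s[j]='a': k: 2→1→0; π[9]=0 (border '')
j=10 s[j]='b': π[10]=1 (border 'b')
j=11 s[j]='a': k: 1→0; π[11]=0 (border '')
j=12 s[j]='a': π[12]=0 (border '')
j=13 s[j]='a': π[13]=0 (border '')
j=14 s[j]='a': π[14]=0 (border '')
j=15 s[j]='a': π[15]=0 (border '')
j=16 s[j]='b': π[16]=1 (border 'b')
j=17 s[j]='b': π[17]=2 (border 'bb')
j=18 s[j]='b': π[18]=3 (border 'bbb')
j=19 s[j]='a': k: 3→2→1→0; π[19]=0 (border '')
j=20 s[j]='b': π[20]=1 (border 'b')
j=21 s[j]='a': k: 1→0; π[21]=0 (border '')
j=22 s[j]='b': π[22]=1 (border 'b')
j=23 s[j]='b': π[23]=2 (border 'bb')
j=24 s[j]='b': π[24]=3 (border 'bbb')
j=25 s[j]='a': k: 3→2→1→0; π[25]=0 (border '')
j=26 s[j]='a': π[26]=0 (border '')
j=27 s[j]='a': π[27]=0 (border '')
j=28 s[j]='b': π[28]=1 (border 'b')
j=29 s[j]='a': k: 1→0; π[29]=0 (border '')
j=30 s[j]='b': π[30]=1 (border 'b')
j=31 s[j]='b': π[31]=2 (border 'bb')
j=32 s[j]='b': π[32]=3 (border 'bbb')
j=33 s[j]='a': k: 3→2→1→0; π[33]=0 (border '')
j=34 s[j]='a': π[34]=0 (border '')
j=35 s[j]='a': π[35]=0 (border '')
j=36 s[j]='a': π[36]=0 (border '')

[0, 1, 2, 3, 0, 0, 0, 1, 2, 0, 1, 0, 0, 0, 0, 0, 1, 2, 3, 0, 1, 0, 1, 2, 3, 0, 0, 0, 1, 0, 1, 2, 3, 0, 0, 0, 0]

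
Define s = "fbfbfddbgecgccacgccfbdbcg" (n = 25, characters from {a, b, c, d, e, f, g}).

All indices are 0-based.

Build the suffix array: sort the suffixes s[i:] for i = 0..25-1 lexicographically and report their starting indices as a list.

rank→(start, suffix):
  0 → (14, 'acgccfbdbcg')
  1 → (22, 'bcg')
  2 → (20, 'bdbcg')
  3 → (1, 'bfbfddbgecgccacgccfbdbcg')
  4 → (3, 'bfddbgecgccacgccfbdbcg')
  5 → (7, 'bgecgccacgccfbdbcg')
  6 → (13, 'cacgccfbdbcg')
  7 → (12, 'ccacgccfbdbcg')
  8 → (17, 'ccfbdbcg')
  9 → (18, 'cfbdbcg')
  10 → (23, 'cg')
  11 → (10, 'cgccacgccfbdbcg')
  12 → (15, 'cgccfbdbcg')
  13 → (21, 'dbcg')
  14 → (6, 'dbgecgccacgccfbdbcg')
  15 → (5, 'ddbgecgccacgccfbdbcg')
  16 → (9, 'ecgccacgccfbdbcg')
  17 → (19, 'fbdbcg')
  18 → (0, 'fbfbfddbgecgccacgccfbdbcg')
  19 → (2, 'fbfddbgecgccacgccfbdbcg')
  20 → (4, 'fddbgecgccacgccfbdbcg')
  21 → (24, 'g')
  22 → (11, 'gccacgccfbdbcg')
  23 → (16, 'gccfbdbcg')
  24 → (8, 'gecgccacgccfbdbcg')

[14, 22, 20, 1, 3, 7, 13, 12, 17, 18, 23, 10, 15, 21, 6, 5, 9, 19, 0, 2, 4, 24, 11, 16, 8]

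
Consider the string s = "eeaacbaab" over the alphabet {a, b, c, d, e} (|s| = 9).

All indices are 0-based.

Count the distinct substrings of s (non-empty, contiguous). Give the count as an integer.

sorted suffixes:
  #0 SA[0]=6  'aab'
  #1 SA[1]=2  'aacbaab'
  #2 SA[2]=7  'ab'
  #3 SA[3]=3  'acbaab'
  #4 SA[4]=8  'b'
  #5 SA[5]=5  'baab'
  #6 SA[6]=4  'cbaab'
  #7 SA[7]=1  'eaacbaab'
  #8 SA[8]=0  'eeaacbaab'

SA = [6, 2, 7, 3, 8, 5, 4, 1, 0]
[i] adj suffixes → lcp
  [1] 6/2 → 2 ('aa')
  [2] 2/7 → 1 ('a')
  [3] 7/3 → 1 ('a')
  [4] 3/8 → 0 ('')
  [5] 8/5 → 1 ('b')
  [6] 5/4 → 0 ('')
  [7] 4/1 → 0 ('')
  [8] 1/0 → 1 ('e')

n(n+1)/2 = 9·10/2 = 45
Σ LCP = 0 + 2 + 1 + 1 + 0 + 1 + 0 + 0 + 1 = 6
distinct = 45 − 6 = 39

39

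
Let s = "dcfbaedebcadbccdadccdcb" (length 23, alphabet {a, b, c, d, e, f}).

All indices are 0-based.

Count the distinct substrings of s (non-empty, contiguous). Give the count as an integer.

252

sorted suffixes:
  #0 SA[0]=10  'adbccdadccdcb'
  #1 SA[1]=16  'adccdcb'
  #2 SA[2]=4  'aedebcadbccdadccdcb'
  #3 SA[3]=22  'b'
  #4 SA[4]=3  'baedebcadbccdadccdcb'
  #5 SA[5]=8  'bcadbccdadccdcb'
  #6 SA[6]=12  'bccdadccdcb'
  #7 SA[7]=9  'cadbccdadccdcb'
  #8 SA[8]=21  'cb'
  #9 SA[9]=13  'ccdadccdcb'
  #10 SA[10]=18  'ccdcb'
  #11 SA[11]=14  'cdadccdcb'
  #12 SA[12]=19  'cdcb'
  #13 SA[13]=1  'cfbaedebcadbccdadccdcb'
  #14 SA[14]=15  'dadccdcb'
  #15 SA[15]=11  'dbccdadccdcb'
  #16 SA[16]=20  'dcb'
  #17 SA[17]=17  'dccdcb'
  #18 SA[18]=0  'dcfbaedebcadbccdadccdcb'
  #19 SA[19]=6  'debcadbccdadccdcb'
  #20 SA[20]=7  'ebcadbccdadccdcb'
  #21 SA[21]=5  'edebcadbccdadccdcb'
  #22 SA[22]=2  'fbaedebcadbccdadccdcb'

SA = [10, 16, 4, 22, 3, 8, 12, 9, 21, 13, 18, 14, 19, 1, 15, 11, 20, 17, 0, 6, 7, 5, 2]
[i] adj suffixes → lcp
  [1] 10/16 → 2 ('ad')
  [2] 16/4 → 1 ('a')
  [3] 4/22 → 0 ('')
  [4] 22/3 → 1 ('b')
  [5] 3/8 → 1 ('b')
  [6] 8/12 → 2 ('bc')
  [7] 12/9 → 0 ('')
  [8] 9/21 → 1 ('c')
  [9] 21/13 → 1 ('c')
  [10] 13/18 → 3 ('ccd')
  [11] 18/14 → 1 ('c')
  [12] 14/19 → 2 ('cd')
  [13] 19/1 → 1 ('c')
  [14] 1/15 → 0 ('')
  [15] 15/11 → 1 ('d')
  [16] 11/20 → 1 ('d')
  [17] 20/17 → 2 ('dc')
  [18] 17/0 → 2 ('dc')
  [19] 0/6 → 1 ('d')
  [20] 6/7 → 0 ('')
  [21] 7/5 → 1 ('e')
  [22] 5/2 → 0 ('')

n(n+1)/2 = 23·24/2 = 276
Σ LCP = 0 + 2 + 1 + 0 + 1 + 1 + 2 + 0 + 1 + 1 + 3 + 1 + 2 + 1 + 0 + 1 + 1 + 2 + 2 + 1 + 0 + 1 + 0 = 24
distinct = 276 − 24 = 252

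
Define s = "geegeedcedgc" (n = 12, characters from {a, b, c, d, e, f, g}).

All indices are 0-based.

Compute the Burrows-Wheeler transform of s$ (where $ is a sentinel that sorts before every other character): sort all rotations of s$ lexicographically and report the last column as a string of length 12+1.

rank  rotation       last
    0  $geegeedcedgc  c
    1  c$geegeedcedg  g
    2  cedgc$geegeed  d
    3  dcedgc$geegee  e
    4  dgc$geegeedce  e
    5  edcedgc$geege  e
    6  edgc$geegeedc  c
    7  eedcedgc$geeg  g
    8  eegeedcedgc$g  g
    9  egeedcedgc$ge  e
   10  gc$geegeedced  d
   11  geedcedgc$gee  e
   12  geegeedcedgc$  $

cgdeeecggede$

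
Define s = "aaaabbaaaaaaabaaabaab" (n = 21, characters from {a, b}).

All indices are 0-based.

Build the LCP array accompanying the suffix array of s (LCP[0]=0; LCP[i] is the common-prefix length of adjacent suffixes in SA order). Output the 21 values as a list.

rank→(start, suffix):
  0 → (6, 'aaaaaaabaaabaab')
  1 → (7, 'aaaaaabaaabaab')
  2 → (8, 'aaaaabaaabaab')
  3 → (9, 'aaaabaaabaab')
  4 → (0, 'aaaabbaaaaaaabaaabaab')
  5 → (10, 'aaabaaabaab')
  6 → (14, 'aaabaab')
  7 → (1, 'aaabbaaaaaaabaaabaab')
  8 → (18, 'aab')
  9 → (11, 'aabaaabaab')
  10 → (15, 'aabaab')
  11 → (2, 'aabbaaaaaaabaaabaab')
  12 → (19, 'ab')
  13 → (12, 'abaaabaab')
  14 → (16, 'abaab')
  15 → (3, 'abbaaaaaaabaaabaab')
  16 → (20, 'b')
  17 → (5, 'baaaaaaabaaabaab')
  18 → (13, 'baaabaab')
  19 → (17, 'baab')
  20 → (4, 'bbaaaaaaabaaabaab')

SA = [6, 7, 8, 9, 0, 10, 14, 1, 18, 11, 15, 2, 19, 12, 16, 3, 20, 5, 13, 17, 4]
rank  pair      lcp
   1  s[6:],s[7:]  6  'aaaaaa'
   2  s[7:],s[8:]  5  'aaaaa'
   3  s[8:],s[9:]  4  'aaaa'
   4  s[9:],s[0:]  5  'aaaab'
   5  s[0:],s[10:]  3  'aaa'
   6  s[10:],s[14:]  6  'aaabaa'
   7  s[14:],s[1:]  4  'aaab'
   8  s[1:],s[18:]  2  'aa'
   9  s[18:],s[11:]  3  'aab'
  10  s[11:],s[15:]  5  'aabaa'
  11  s[15:],s[2:]  3  'aab'
  12  s[2:],s[19:]  1  'a'
  13  s[19:],s[12:]  2  'ab'
  14  s[12:],s[16:]  4  'abaa'
  15  s[16:],s[3:]  2  'ab'
  16  s[3:],s[20:]  0  ''
  17  s[20:],s[5:]  1  'b'
  18  s[5:],s[13:]  4  'baaa'
  19  s[13:],s[17:]  3  'baa'
  20  s[17:],s[4:]  1  'b'

[0, 6, 5, 4, 5, 3, 6, 4, 2, 3, 5, 3, 1, 2, 4, 2, 0, 1, 4, 3, 1]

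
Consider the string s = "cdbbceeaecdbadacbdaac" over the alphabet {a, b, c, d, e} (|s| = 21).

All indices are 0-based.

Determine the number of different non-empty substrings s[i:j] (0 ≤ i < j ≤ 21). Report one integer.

rank | idx | suffix
   0 |  18 | aac
   1 |  19 | ac
   2 |  14 | acbdaac
   3 |  12 | adacbdaac
   4 |   7 | aecdbadacbdaac
   5 |  11 | badacbdaac
   6 |   2 | bbceeaecdbadacbdaac
   7 |   3 | bceeaecdbadacbdaac
   8 |  16 | bdaac
   9 |  20 | c
  10 |  15 | cbdaac
  11 |   9 | cdbadacbdaac
  12 |   0 | cdbbceeaecdbadacbdaac
  13 |   4 | ceeaecdbadacbdaac
  14 |  17 | daac
  15 |  13 | dacbdaac
  16 |  10 | dbadacbdaac
  17 |   1 | dbbceeaecdbadacbdaac
  18 |   6 | eaecdbadacbdaac
  19 |   8 | ecdbadacbdaac
  20 |   5 | eeaecdbadacbdaac

SA = [18, 19, 14, 12, 7, 11, 2, 3, 16, 20, 15, 9, 0, 4, 17, 13, 10, 1, 6, 8, 5]
[i] adj suffixes → lcp
  [1] 18/19 → 1 ('a')
  [2] 19/14 → 2 ('ac')
  [3] 14/12 → 1 ('a')
  [4] 12/7 → 1 ('a')
  [5] 7/11 → 0 ('')
  [6] 11/2 → 1 ('b')
  [7] 2/3 → 1 ('b')
  [8] 3/16 → 1 ('b')
  [9] 16/20 → 0 ('')
  [10] 20/15 → 1 ('c')
  [11] 15/9 → 1 ('c')
  [12] 9/0 → 3 ('cdb')
  [13] 0/4 → 1 ('c')
  [14] 4/17 → 0 ('')
  [15] 17/13 → 2 ('da')
  [16] 13/10 → 1 ('d')
  [17] 10/1 → 2 ('db')
  [18] 1/6 → 0 ('')
  [19] 6/8 → 1 ('e')
  [20] 8/5 → 1 ('e')

n(n+1)/2 = 21·22/2 = 231
Σ LCP = 0 + 1 + 2 + 1 + 1 + 0 + 1 + 1 + 1 + 0 + 1 + 1 + 3 + 1 + 0 + 2 + 1 + 2 + 0 + 1 + 1 = 21
distinct = 231 − 21 = 210

210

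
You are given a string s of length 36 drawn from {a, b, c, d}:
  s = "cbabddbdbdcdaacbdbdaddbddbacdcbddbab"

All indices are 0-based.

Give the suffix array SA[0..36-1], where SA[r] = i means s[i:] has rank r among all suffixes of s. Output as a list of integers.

rank | idx | suffix
   0 |  12 | aacbdbdaddbddbacdcbddbab
   1 |  34 | ab
   2 |   2 | abddbdbdcdaacbdbdaddbddbacdcbddbab
   3 |  13 | acbdbdaddbddbacdcbddbab
   4 |  26 | acdcbddbab
   5 |  19 | addbddbacdcbddbab
   6 |  35 | b
   7 |  33 | bab
   8 |   1 | babddbdbdcdaacbdbdaddbddbacdcbddbab
   9 |  25 | bacdcbddbab
  10 |  17 | bdaddbddbacdcbddbab
  11 |  15 | bdbdaddbddbacdcbddbab
  12 |   6 | bdbdcdaacbdbdaddbddbacdcbddbab
  13 |   8 | bdcdaacbdbdaddbddbacdcbddbab
  14 |  30 | bddbab
  15 |  22 | bddbacdcbddbab
  16 |   3 | bddbdbdcdaacbdbdaddbddbacdcbddbab
  17 |   0 | cbabddbdbdcdaacbdbdaddbddbacdcbddbab
  18 |  14 | cbdbdaddbddbacdcbddbab
  19 |  29 | cbddbab
  20 |  10 | cdaacbdbdaddbddbacdcbddbab
  21 |  27 | cdcbddbab
  22 |  11 | daacbdbdaddbddbacdcbddbab
  23 |  18 | daddbddbacdcbddbab
  24 |  32 | dbab
  25 |  24 | dbacdcbddbab
  26 |  16 | dbdaddbddbacdcbddbab
  27 |   5 | dbdbdcdaacbdbdaddbddbacdcbddbab
  28 |   7 | dbdcdaacbdbdaddbddbacdcbddbab
  29 |  21 | dbddbacdcbddbab
  30 |  28 | dcbddbab
  31 |   9 | dcdaacbdbdaddbddbacdcbddbab
  32 |  31 | ddbab
  33 |  23 | ddbacdcbddbab
  34 |   4 | ddbdbdcdaacbdbdaddbddbacdcbddbab
  35 |  20 | ddbddbacdcbddbab

[12, 34, 2, 13, 26, 19, 35, 33, 1, 25, 17, 15, 6, 8, 30, 22, 3, 0, 14, 29, 10, 27, 11, 18, 32, 24, 16, 5, 7, 21, 28, 9, 31, 23, 4, 20]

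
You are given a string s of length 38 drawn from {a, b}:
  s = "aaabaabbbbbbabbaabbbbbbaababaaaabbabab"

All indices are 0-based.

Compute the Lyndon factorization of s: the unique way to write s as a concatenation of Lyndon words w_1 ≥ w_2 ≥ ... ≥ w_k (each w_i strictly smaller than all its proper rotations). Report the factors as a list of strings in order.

["aaabaabbbbbbabbaabbbbbbaabab", "aaaabbabab"]

emit factor 1: 'aaabaabbbbbbabbaabbbbbbaabab' (i=0, period=28)
emit factor 2: 'aaaabbabab' (i=28, period=10)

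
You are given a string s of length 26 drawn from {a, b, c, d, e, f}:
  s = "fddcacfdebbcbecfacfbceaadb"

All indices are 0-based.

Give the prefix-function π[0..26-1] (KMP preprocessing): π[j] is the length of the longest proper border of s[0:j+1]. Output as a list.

π[0] = 0
j=1 s[j]='d': π[1]=0 (border '')
j=2 s[j]='d': π[2]=0 (border '')
j=3 s[j]='c': π[3]=0 (border '')
j=4 s[j]='a': π[4]=0 (border '')
j=5 s[j]='c': π[5]=0 (border '')
j=6 s[j]='f': π[6]=1 (border 'f')
j=7 s[j]='d': π[7]=2 (border 'fd')
j=8 s[j]='e': k: 2→0; π[8]=0 (border '')
j=9 s[j]='b': π[9]=0 (border '')
j=10 s[j]='b': π[10]=0 (border '')
j=11 s[j]='c': π[11]=0 (border '')
j=12 s[j]='b': π[12]=0 (border '')
j=13 s[j]='e': π[13]=0 (border '')
j=14 s[j]='c': π[14]=0 (border '')
j=15 s[j]='f': π[15]=1 (border 'f')
j=16 s[j]='a': k: 1→0; π[16]=0 (border '')
j=17 s[j]='c': π[17]=0 (border '')
j=18 s[j]='f': π[18]=1 (border 'f')
j=19 s[j]='b': k: 1→0; π[19]=0 (border '')
j=20 s[j]='c': π[20]=0 (border '')
j=21 s[j]='e': π[21]=0 (border '')
j=22 s[j]='a': π[22]=0 (border '')
j=23 s[j]='a': π[23]=0 (border '')
j=24 s[j]='d': π[24]=0 (border '')
j=25 s[j]='b': π[25]=0 (border '')

[0, 0, 0, 0, 0, 0, 1, 2, 0, 0, 0, 0, 0, 0, 0, 1, 0, 0, 1, 0, 0, 0, 0, 0, 0, 0]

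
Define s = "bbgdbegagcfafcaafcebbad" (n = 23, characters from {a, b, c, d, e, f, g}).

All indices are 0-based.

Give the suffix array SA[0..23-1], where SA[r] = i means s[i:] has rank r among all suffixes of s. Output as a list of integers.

rank | idx | suffix
   0 |  14 | aafcebbad
   1 |  21 | ad
   2 |  11 | afcaafcebbad
   3 |  15 | afcebbad
   4 |   7 | agcfafcaafcebbad
   5 |  20 | bad
   6 |  19 | bbad
   7 |   0 | bbgdbegagcfafcaafcebbad
   8 |   4 | begagcfafcaafcebbad
   9 |   1 | bgdbegagcfafcaafcebbad
  10 |  13 | caafcebbad
  11 |  17 | cebbad
  12 |   9 | cfafcaafcebbad
  13 |  22 | d
  14 |   3 | dbegagcfafcaafcebbad
  15 |  18 | ebbad
  16 |   5 | egagcfafcaafcebbad
  17 |  10 | fafcaafcebbad
  18 |  12 | fcaafcebbad
  19 |  16 | fcebbad
  20 |   6 | gagcfafcaafcebbad
  21 |   8 | gcfafcaafcebbad
  22 |   2 | gdbegagcfafcaafcebbad

[14, 21, 11, 15, 7, 20, 19, 0, 4, 1, 13, 17, 9, 22, 3, 18, 5, 10, 12, 16, 6, 8, 2]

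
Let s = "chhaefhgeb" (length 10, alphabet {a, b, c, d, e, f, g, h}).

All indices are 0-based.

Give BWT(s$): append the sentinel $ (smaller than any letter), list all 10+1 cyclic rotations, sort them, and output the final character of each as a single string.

bhe$gaehhfc

rank  rotation     last
    0  $chhaefhgeb  b
    1  aefhgeb$chh  h
    2  b$chhaefhge  e
    3  chhaefhgeb$  $
    4  eb$chhaefhg  g
    5  efhgeb$chha  a
    6  fhgeb$chhae  e
    7  geb$chhaefh  h
    8  haefhgeb$ch  h
    9  hgeb$chhaef  f
   10  hhaefhgeb$c  c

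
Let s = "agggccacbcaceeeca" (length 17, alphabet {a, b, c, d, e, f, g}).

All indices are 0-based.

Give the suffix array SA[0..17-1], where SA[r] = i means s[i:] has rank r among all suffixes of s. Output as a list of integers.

[16, 6, 10, 0, 8, 15, 5, 9, 7, 4, 11, 14, 13, 12, 3, 2, 1]

rank | idx | suffix
   0 |  16 | a
   1 |   6 | acbcaceeeca
   2 |  10 | aceeeca
   3 |   0 | agggccacbcaceeeca
   4 |   8 | bcaceeeca
   5 |  15 | ca
   6 |   5 | cacbcaceeeca
   7 |   9 | caceeeca
   8 |   7 | cbcaceeeca
   9 |   4 | ccacbcaceeeca
  10 |  11 | ceeeca
  11 |  14 | eca
  12 |  13 | eeca
  13 |  12 | eeeca
  14 |   3 | gccacbcaceeeca
  15 |   2 | ggccacbcaceeeca
  16 |   1 | gggccacbcaceeeca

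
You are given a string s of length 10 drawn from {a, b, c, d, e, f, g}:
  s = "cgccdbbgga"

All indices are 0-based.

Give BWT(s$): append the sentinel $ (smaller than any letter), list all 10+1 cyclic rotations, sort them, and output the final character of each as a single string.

rank  rotation     last
    0  $cgccdbbgga  a
    1  a$cgccdbbgg  g
    2  bbgga$cgccd  d
    3  bgga$cgccdb  b
    4  ccdbbgga$cg  g
    5  cdbbgga$cgc  c
    6  cgccdbbgga$  $
    7  dbbgga$cgcc  c
    8  ga$cgccdbbg  g
    9  gccdbbgga$c  c
   10  gga$cgccdbb  b

agdbgc$cgcb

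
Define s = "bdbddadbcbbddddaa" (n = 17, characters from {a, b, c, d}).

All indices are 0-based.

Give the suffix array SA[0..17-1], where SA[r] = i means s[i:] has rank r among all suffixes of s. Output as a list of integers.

[16, 15, 5, 9, 7, 0, 2, 10, 8, 14, 4, 6, 1, 13, 3, 12, 11]

rank→(start, suffix):
  0 → (16, 'a')
  1 → (15, 'aa')
  2 → (5, 'adbcbbddddaa')
  3 → (9, 'bbddddaa')
  4 → (7, 'bcbbddddaa')
  5 → (0, 'bdbddadbcbbddddaa')
  6 → (2, 'bddadbcbbddddaa')
  7 → (10, 'bddddaa')
  8 → (8, 'cbbddddaa')
  9 → (14, 'daa')
  10 → (4, 'dadbcbbddddaa')
  11 → (6, 'dbcbbddddaa')
  12 → (1, 'dbddadbcbbddddaa')
  13 → (13, 'ddaa')
  14 → (3, 'ddadbcbbddddaa')
  15 → (12, 'dddaa')
  16 → (11, 'ddddaa')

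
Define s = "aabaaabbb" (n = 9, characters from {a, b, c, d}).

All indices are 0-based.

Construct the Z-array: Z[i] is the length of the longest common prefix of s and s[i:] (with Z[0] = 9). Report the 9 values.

[9, 1, 0, 2, 3, 1, 0, 0, 0]

Z[0]=9
i=1: i≥r, start 0; Z[1]=1 extend→box=[1,2)
i=2: i≥r, start 0; Z[2]=0
i=3: i≥r, start 0; Z[3]=2 extend→box=[3,5)
i=4: min(r-i=1, Z[1]=1)=1; Z[4]=3 extend→box=[4,7)
i=5: min(r-i=2, Z[1]=1)=1; Z[5]=1
i=6: min(r-i=1, Z[2]=0)=0; Z[6]=0
i=7: i≥r, start 0; Z[7]=0
i=8: i≥r, start 0; Z[8]=0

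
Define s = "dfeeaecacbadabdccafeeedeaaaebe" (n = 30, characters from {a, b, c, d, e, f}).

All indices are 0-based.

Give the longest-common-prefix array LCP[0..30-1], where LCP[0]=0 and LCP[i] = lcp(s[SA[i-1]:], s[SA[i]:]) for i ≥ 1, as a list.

[0, 2, 1, 1, 1, 1, 2, 1, 0, 1, 1, 0, 2, 1, 1, 0, 1, 1, 1, 0, 1, 2, 1, 1, 1, 1, 2, 2, 0, 3]

sorted suffixes:
  #0 SA[0]=24  'aaaebe'
  #1 SA[1]=25  'aaebe'
  #2 SA[2]=12  'abdccafeeedeaaaebe'
  #3 SA[3]=7  'acbadabdccafeeedeaaaebe'
  #4 SA[4]=10  'adabdccafeeedeaaaebe'
  #5 SA[5]=26  'aebe'
  #6 SA[6]=4  'aecacbadabdccafeeedeaaaebe'
  #7 SA[7]=17  'afeeedeaaaebe'
  #8 SA[8]=9  'badabdccafeeedeaaaebe'
  #9 SA[9]=13  'bdccafeeedeaaaebe'
  #10 SA[10]=28  'be'
  #11 SA[11]=6  'cacbadabdccafeeedeaaaebe'
  #12 SA[12]=16  'cafeeedeaaaebe'
  #13 SA[13]=8  'cbadabdccafeeedeaaaebe'
  #14 SA[14]=15  'ccafeeedeaaaebe'
  #15 SA[15]=11  'dabdccafeeedeaaaebe'
  #16 SA[16]=14  'dccafeeedeaaaebe'
  #17 SA[17]=22  'deaaaebe'
  #18 SA[18]=0  'dfeeaecacbadabdccafeeedeaaaebe'
  #19 SA[19]=29  'e'
  #20 SA[20]=23  'eaaaebe'
  #21 SA[21]=3  'eaecacbadabdccafeeedeaaaebe'
  #22 SA[22]=27  'ebe'
  #23 SA[23]=5  'ecacbadabdccafeeedeaaaebe'
  #24 SA[24]=21  'edeaaaebe'
  #25 SA[25]=2  'eeaecacbadabdccafeeedeaaaebe'
  #26 SA[26]=20  'eedeaaaebe'
  #27 SA[27]=19  'eeedeaaaebe'
  #28 SA[28]=1  'feeaecacbadabdccafeeedeaaaebe'
  #29 SA[29]=18  'feeedeaaaebe'

SA = [24, 25, 12, 7, 10, 26, 4, 17, 9, 13, 28, 6, 16, 8, 15, 11, 14, 22, 0, 29, 23, 3, 27, 5, 21, 2, 20, 19, 1, 18]
rank  pair      lcp
   1  s[24:],s[25:]  2  'aa'
   2  s[25:],s[12:]  1  'a'
   3  s[12:],s[7:]  1  'a'
   4  s[7:],s[10:]  1  'a'
   5  s[10:],s[26:]  1  'a'
   6  s[26:],s[4:]  2  'ae'
   7  s[4:],s[17:]  1  'a'
   8  s[17:],s[9:]  0  ''
   9  s[9:],s[13:]  1  'b'
  10  s[13:],s[28:]  1  'b'
  11  s[28:],s[6:]  0  ''
  12  s[6:],s[16:]  2  'ca'
  13  s[16:],s[8:]  1  'c'
  14  s[8:],s[15:]  1  'c'
  15  s[15:],s[11:]  0  ''
  16  s[11:],s[14:]  1  'd'
  17  s[14:],s[22:]  1  'd'
  18  s[22:],s[0:]  1  'd'
  19  s[0:],s[29:]  0  ''
  20  s[29:],s[23:]  1  'e'
  21  s[23:],s[3:]  2  'ea'
  22  s[3:],s[27:]  1  'e'
  23  s[27:],s[5:]  1  'e'
  24  s[5:],s[21:]  1  'e'
  25  s[21:],s[2:]  1  'e'
  26  s[2:],s[20:]  2  'ee'
  27  s[20:],s[19:]  2  'ee'
  28  s[19:],s[1:]  0  ''
  29  s[1:],s[18:]  3  'fee'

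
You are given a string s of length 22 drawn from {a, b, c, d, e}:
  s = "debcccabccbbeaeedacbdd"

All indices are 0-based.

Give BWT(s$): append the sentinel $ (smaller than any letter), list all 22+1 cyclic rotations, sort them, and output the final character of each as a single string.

rank  rotation                 last
    0  $debcccabccbbeaeedacbdd  d
    1  abccbbeaeedacbdd$debccc  c
    2  acbdd$debcccabccbbeaeed  d
    3  aeedacbdd$debcccabccbbe  e
    4  bbeaeedacbdd$debcccabcc  c
    5  bccbbeaeedacbdd$debccca  a
    6  bcccabccbbeaeedacbdd$de  e
    7  bdd$debcccabccbbeaeedac  c
    8  beaeedacbdd$debcccabccb  b
    9  cabccbbeaeedacbdd$debcc  c
   10  cbbeaeedacbdd$debcccabc  c
   11  cbdd$debcccabccbbeaeeda  a
   12  ccabccbbeaeedacbdd$debc  c
   13  ccbbeaeedacbdd$debcccab  b
   14  cccabccbbeaeedacbdd$deb  b
   15  d$debcccabccbbeaeedacbd  d
   16  dacbdd$debcccabccbbeaee  e
   17  dd$debcccabccbbeaeedacb  b
   18  debcccabccbbeaeedacbdd$  $
   19  eaeedacbdd$debcccabccbb  b
   20  ebcccabccbbeaeedacbdd$d  d
   21  edacbdd$debcccabccbbeae  e
   22  eedacbdd$debcccabccbbea  a

dcdecaecbccacbbdeb$bdea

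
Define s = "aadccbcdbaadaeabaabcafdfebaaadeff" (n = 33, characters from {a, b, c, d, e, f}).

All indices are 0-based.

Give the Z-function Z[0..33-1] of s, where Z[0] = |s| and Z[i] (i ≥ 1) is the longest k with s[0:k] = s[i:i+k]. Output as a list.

Z[0]=33
i=1: fresh scan; Z[1]=1 grow→box=[1,2)
i=2: fresh scan; Z[2]=0
i=3: fresh scan; Z[3]=0
i=4: fresh scan; Z[4]=0
i=5: fresh scan; Z[5]=0
i=6: fresh scan; Z[6]=0
i=7: fresh scan; Z[7]=0
i=8: fresh scan; Z[8]=0
i=9: fresh scan; Z[9]=3 grow→box=[9,12)
i=10: min(r-i=2, Z[1]=1)=1; Z[10]=1
i=11: min(r-i=1, Z[2]=0)=0; Z[11]=0
i=12: fresh scan; Z[12]=1 grow→box=[12,13)
i=13: fresh scan; Z[13]=0
i=14: fresh scan; Z[14]=1 grow→box=[14,15)
i=15: fresh scan; Z[15]=0
i=16: fresh scan; Z[16]=2 grow→box=[16,18)
i=17: min(r-i=1, Z[1]=1)=1; Z[17]=1
i=18: fresh scan; Z[18]=0
i=19: fresh scan; Z[19]=0
i=20: fresh scan; Z[20]=1 grow→box=[20,21)
i=21: fresh scan; Z[21]=0
i=22: fresh scan; Z[22]=0
i=23: fresh scan; Z[23]=0
i=24: fresh scan; Z[24]=0
i=25: fresh scan; Z[25]=0
i=26: fresh scan; Z[26]=2 grow→box=[26,28)
i=27: min(r-i=1, Z[1]=1)=1; Z[27]=3 grow→box=[27,30)
i=28: min(r-i=2, Z[1]=1)=1; Z[28]=1
i=29: min(r-i=1, Z[2]=0)=0; Z[29]=0
i=30: fresh scan; Z[30]=0
i=31: fresh scan; Z[31]=0
i=32: fresh scan; Z[32]=0

[33, 1, 0, 0, 0, 0, 0, 0, 0, 3, 1, 0, 1, 0, 1, 0, 2, 1, 0, 0, 1, 0, 0, 0, 0, 0, 2, 3, 1, 0, 0, 0, 0]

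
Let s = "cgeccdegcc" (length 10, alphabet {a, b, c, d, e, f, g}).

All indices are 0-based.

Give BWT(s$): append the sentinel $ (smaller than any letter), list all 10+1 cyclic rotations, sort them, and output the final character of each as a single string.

ccgec$cgdec

rank  rotation     last
    0  $cgeccdegcc  c
    1  c$cgeccdegc  c
    2  cc$cgeccdeg  g
    3  ccdegcc$cge  e
    4  cdegcc$cgec  c
    5  cgeccdegcc$  $
    6  degcc$cgecc  c
    7  eccdegcc$cg  g
    8  egcc$cgeccd  d
    9  gcc$cgeccde  e
   10  geccdegcc$c  c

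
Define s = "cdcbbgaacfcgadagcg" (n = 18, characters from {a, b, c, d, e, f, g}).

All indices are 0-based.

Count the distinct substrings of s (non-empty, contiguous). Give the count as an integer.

157

sorted suffixes:
  #0 SA[0]=6  'aacfcgadagcg'
  #1 SA[1]=7  'acfcgadagcg'
  #2 SA[2]=12  'adagcg'
  #3 SA[3]=14  'agcg'
  #4 SA[4]=3  'bbgaacfcgadagcg'
  #5 SA[5]=4  'bgaacfcgadagcg'
  #6 SA[6]=2  'cbbgaacfcgadagcg'
  #7 SA[7]=0  'cdcbbgaacfcgadagcg'
  #8 SA[8]=8  'cfcgadagcg'
  #9 SA[9]=16  'cg'
  #10 SA[10]=10  'cgadagcg'
  #11 SA[11]=13  'dagcg'
  #12 SA[12]=1  'dcbbgaacfcgadagcg'
  #13 SA[13]=9  'fcgadagcg'
  #14 SA[14]=17  'g'
  #15 SA[15]=5  'gaacfcgadagcg'
  #16 SA[16]=11  'gadagcg'
  #17 SA[17]=15  'gcg'

SA = [6, 7, 12, 14, 3, 4, 2, 0, 8, 16, 10, 13, 1, 9, 17, 5, 11, 15]
rank  pair      lcp
   1  s[6:],s[7:]  1  'a'
   2  s[7:],s[12:]  1  'a'
   3  s[12:],s[14:]  1  'a'
   4  s[14:],s[3:]  0  ''
   5  s[3:],s[4:]  1  'b'
   6  s[4:],s[2:]  0  ''
   7  s[2:],s[0:]  1  'c'
   8  s[0:],s[8:]  1  'c'
   9  s[8:],s[16:]  1  'c'
  10  s[16:],s[10:]  2  'cg'
  11  s[10:],s[13:]  0  ''
  12  s[13:],s[1:]  1  'd'
  13  s[1:],s[9:]  0  ''
  14  s[9:],s[17:]  0  ''
  15  s[17:],s[5:]  1  'g'
  16  s[5:],s[11:]  2  'ga'
  17  s[11:],s[15:]  1  'g'

n(n+1)/2 = 18·19/2 = 171
Σ LCP = 0 + 1 + 1 + 1 + 0 + 1 + 0 + 1 + 1 + 1 + 2 + 0 + 1 + 0 + 0 + 1 + 2 + 1 = 14
distinct = 171 − 14 = 157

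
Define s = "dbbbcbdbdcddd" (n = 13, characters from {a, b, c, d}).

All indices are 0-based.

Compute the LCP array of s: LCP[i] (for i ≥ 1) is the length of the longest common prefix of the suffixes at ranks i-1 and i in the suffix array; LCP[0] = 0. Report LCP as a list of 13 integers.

sorted suffixes:
  #0 SA[0]=1  'bbbcbdbdcddd'
  #1 SA[1]=2  'bbcbdbdcddd'
  #2 SA[2]=3  'bcbdbdcddd'
  #3 SA[3]=5  'bdbdcddd'
  #4 SA[4]=7  'bdcddd'
  #5 SA[5]=4  'cbdbdcddd'
  #6 SA[6]=9  'cddd'
  #7 SA[7]=12  'd'
  #8 SA[8]=0  'dbbbcbdbdcddd'
  #9 SA[9]=6  'dbdcddd'
  #10 SA[10]=8  'dcddd'
  #11 SA[11]=11  'dd'
  #12 SA[12]=10  'ddd'

SA = [1, 2, 3, 5, 7, 4, 9, 12, 0, 6, 8, 11, 10]
rank  pair      lcp
   1  s[1:],s[2:]  2  'bb'
   2  s[2:],s[3:]  1  'b'
   3  s[3:],s[5:]  1  'b'
   4  s[5:],s[7:]  2  'bd'
   5  s[7:],s[4:]  0  ''
   6  s[4:],s[9:]  1  'c'
   7  s[9:],s[12:]  0  ''
   8  s[12:],s[0:]  1  'd'
   9  s[0:],s[6:]  2  'db'
  10  s[6:],s[8:]  1  'd'
  11  s[8:],s[11:]  1  'd'
  12  s[11:],s[10:]  2  'dd'

[0, 2, 1, 1, 2, 0, 1, 0, 1, 2, 1, 1, 2]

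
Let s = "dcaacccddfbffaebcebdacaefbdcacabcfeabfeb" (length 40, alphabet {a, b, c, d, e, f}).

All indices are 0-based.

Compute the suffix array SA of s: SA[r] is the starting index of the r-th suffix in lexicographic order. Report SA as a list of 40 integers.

sorted suffixes:
  #0 SA[0]=2  'aacccddfbffaebcebdacaefbdcacabcfeabfeb'
  #1 SA[1]=30  'abcfeabfeb'
  #2 SA[2]=35  'abfeb'
  #3 SA[3]=28  'acabcfeabfeb'
  #4 SA[4]=20  'acaefbdcacabcfeabfeb'
  #5 SA[5]=3  'acccddfbffaebcebdacaefbdcacabcfeabfeb'
  #6 SA[6]=13  'aebcebdacaefbdcacabcfeabfeb'
  #7 SA[7]=22  'aefbdcacabcfeabfeb'
  #8 SA[8]=39  'b'
  #9 SA[9]=15  'bcebdacaefbdcacabcfeabfeb'
  #10 SA[10]=31  'bcfeabfeb'
  #11 SA[11]=18  'bdacaefbdcacabcfeabfeb'
  #12 SA[12]=25  'bdcacabcfeabfeb'
  #13 SA[13]=36  'bfeb'
  #14 SA[14]=10  'bffaebcebdacaefbdcacabcfeabfeb'
  #15 SA[15]=1  'caacccddfbffaebcebdacaefbdcacabcfeabfeb'
  #16 SA[16]=29  'cabcfeabfeb'
  #17 SA[17]=27  'cacabcfeabfeb'
  #18 SA[18]=21  'caefbdcacabcfeabfeb'
  #19 SA[19]=4  'cccddfbffaebcebdacaefbdcacabcfeabfeb'
  #20 SA[20]=5  'ccddfbffaebcebdacaefbdcacabcfeabfeb'
  #21 SA[21]=6  'cddfbffaebcebdacaefbdcacabcfeabfeb'
  #22 SA[22]=16  'cebdacaefbdcacabcfeabfeb'
  #23 SA[23]=32  'cfeabfeb'
  #24 SA[24]=19  'dacaefbdcacabcfeabfeb'
  #25 SA[25]=0  'dcaacccddfbffaebcebdacaefbdcacabcfeabfeb'
  #26 SA[26]=26  'dcacabcfeabfeb'
  #27 SA[27]=7  'ddfbffaebcebdacaefbdcacabcfeabfeb'
  #28 SA[28]=8  'dfbffaebcebdacaefbdcacabcfeabfeb'
  #29 SA[29]=34  'eabfeb'
  #30 SA[30]=38  'eb'
  #31 SA[31]=14  'ebcebdacaefbdcacabcfeabfeb'
  #32 SA[32]=17  'ebdacaefbdcacabcfeabfeb'
  #33 SA[33]=23  'efbdcacabcfeabfeb'
  #34 SA[34]=12  'faebcebdacaefbdcacabcfeabfeb'
  #35 SA[35]=24  'fbdcacabcfeabfeb'
  #36 SA[36]=9  'fbffaebcebdacaefbdcacabcfeabfeb'
  #37 SA[37]=33  'feabfeb'
  #38 SA[38]=37  'feb'
  #39 SA[39]=11  'ffaebcebdacaefbdcacabcfeabfeb'

[2, 30, 35, 28, 20, 3, 13, 22, 39, 15, 31, 18, 25, 36, 10, 1, 29, 27, 21, 4, 5, 6, 16, 32, 19, 0, 26, 7, 8, 34, 38, 14, 17, 23, 12, 24, 9, 33, 37, 11]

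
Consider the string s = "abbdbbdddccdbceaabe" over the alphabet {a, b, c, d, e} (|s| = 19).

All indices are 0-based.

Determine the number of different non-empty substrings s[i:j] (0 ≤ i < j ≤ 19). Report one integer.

170

rank→(start, suffix):
  0 → (15, 'aabe')
  1 → (0, 'abbdbbdddccdbceaabe')
  2 → (16, 'abe')
  3 → (1, 'bbdbbdddccdbceaabe')
  4 → (4, 'bbdddccdbceaabe')
  5 → (12, 'bceaabe')
  6 → (2, 'bdbbdddccdbceaabe')
  7 → (5, 'bdddccdbceaabe')
  8 → (17, 'be')
  9 → (9, 'ccdbceaabe')
  10 → (10, 'cdbceaabe')
  11 → (13, 'ceaabe')
  12 → (3, 'dbbdddccdbceaabe')
  13 → (11, 'dbceaabe')
  14 → (8, 'dccdbceaabe')
  15 → (7, 'ddccdbceaabe')
  16 → (6, 'dddccdbceaabe')
  17 → (18, 'e')
  18 → (14, 'eaabe')

SA = [15, 0, 16, 1, 4, 12, 2, 5, 17, 9, 10, 13, 3, 11, 8, 7, 6, 18, 14]
[i] adj suffixes → lcp
  [1] 15/0 → 1 ('a')
  [2] 0/16 → 2 ('ab')
  [3] 16/1 → 0 ('')
  [4] 1/4 → 3 ('bbd')
  [5] 4/12 → 1 ('b')
  [6] 12/2 → 1 ('b')
  [7] 2/5 → 2 ('bd')
  [8] 5/17 → 1 ('b')
  [9] 17/9 → 0 ('')
  [10] 9/10 → 1 ('c')
  [11] 10/13 → 1 ('c')
  [12] 13/3 → 0 ('')
  [13] 3/11 → 2 ('db')
  [14] 11/8 → 1 ('d')
  [15] 8/7 → 1 ('d')
  [16] 7/6 → 2 ('dd')
  [17] 6/18 → 0 ('')
  [18] 18/14 → 1 ('e')

n(n+1)/2 = 19·20/2 = 190
Σ LCP = 0 + 1 + 2 + 0 + 3 + 1 + 1 + 2 + 1 + 0 + 1 + 1 + 0 + 2 + 1 + 1 + 2 + 0 + 1 = 20
distinct = 190 − 20 = 170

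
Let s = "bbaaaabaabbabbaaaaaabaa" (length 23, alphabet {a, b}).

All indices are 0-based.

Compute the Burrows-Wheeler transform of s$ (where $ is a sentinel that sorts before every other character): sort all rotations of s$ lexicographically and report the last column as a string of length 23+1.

rank  rotation                  last
    0  $bbaaaabaabbabbaaaaaabaa  a
    1  a$bbaaaabaabbabbaaaaaaba  a
    2  aa$bbaaaabaabbabbaaaaaab  b
    3  aaaaaabaa$bbaaaabaabbabb  b
    4  aaaaabaa$bbaaaabaabbabba  a
    5  aaaabaa$bbaaaabaabbabbaa  a
    6  aaaabaabbabbaaaaaabaa$bb  b
    7  aaabaa$bbaaaabaabbabbaaa  a
    8  aaabaabbabbaaaaaabaa$bba  a
    9  aabaa$bbaaaabaabbabbaaaa  a
   10  aabaabbabbaaaaaabaa$bbaa  a
   11  aabbabbaaaaaabaa$bbaaaab  b
   12  abaa$bbaaaabaabbabbaaaaa  a
   13  abaabbabbaaaaaabaa$bbaaa  a
   14  abbaaaaaabaa$bbaaaabaabb  b
   15  abbabbaaaaaabaa$bbaaaaba  a
   16  baa$bbaaaabaabbabbaaaaaa  a
   17  baaaaaabaa$bbaaaabaabbab  b
   18  baaaabaabbabbaaaaaabaa$b  b
   19  baabbabbaaaaaabaa$bbaaaa  a
   20  babbaaaaaabaa$bbaaaabaab  b
   21  bbaaaaaabaa$bbaaaabaabba  a
   22  bbaaaabaabbabbaaaaaabaa$  $
   23  bbabbaaaaaabaa$bbaaaabaa  a

aabbaabaaaabaabaabbaba$a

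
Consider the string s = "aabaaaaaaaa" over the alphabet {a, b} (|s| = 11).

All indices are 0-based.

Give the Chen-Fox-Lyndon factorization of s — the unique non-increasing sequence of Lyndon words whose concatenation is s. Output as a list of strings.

emit factor 1: 'aab' (i=0, period=3)
emit factor 2: 'a' (i=3, period=1)
emit factor 3: 'a' (i=4, period=1)
emit factor 4: 'a' (i=5, period=1)
emit factor 5: 'a' (i=6, period=1)
emit factor 6: 'a' (i=7, period=1)
emit factor 7: 'a' (i=8, period=1)
emit factor 8: 'a' (i=9, period=1)
emit factor 9: 'a' (i=10, period=1)

["aab", "a", "a", "a", "a", "a", "a", "a", "a"]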